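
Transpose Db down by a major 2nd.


Step by step:
major 2nd: 2 letter names, 2 semitones
Letter: D - 1 → C
Pitch: Db - 2 semitones, spelled as a C → Cb
= Cb


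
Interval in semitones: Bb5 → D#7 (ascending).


Reasoning:
Absolute semitone position = octave×12 + chromatic position
Bb5: 5×12 + 10 = 70
D#7: 7×12 + 3 = 87
Difference = 87 - 70 = 17
= 17 semitones


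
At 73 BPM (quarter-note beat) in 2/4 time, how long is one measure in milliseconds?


Solution.
Quarter-note beat duration = 60000 / 73 ms
Beats per measure (2/4) = 2
One measure = 2 × 60000 / 73 = 120000 / 73 ms
= 1643.8 ms


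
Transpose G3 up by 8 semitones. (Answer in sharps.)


Let's work it out.
G3: chromatic position 7 in octave 3 → absolute = 3×12 + 7 = 43
Transpose up 8: 43 + 8 = 51
51 = 4×12 + 3 → D# in octave 4
Result = D#4


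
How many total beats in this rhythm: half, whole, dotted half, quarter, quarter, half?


Let's work it out.
Beat values:
  half = 2 beats
  whole = 4 beats
  dotted half = 3 beats
  quarter = 1 beat
  quarter = 1 beat
  half = 2 beats
Sum = 2 + 4 + 3 + 1 + 1 + 2
= 13 beats


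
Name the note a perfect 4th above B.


Step by step:
A 4th spans 4 letter names, so from B we land on E
A perfect 4th = 5 semitones above B
Spell E at that pitch: E
= E


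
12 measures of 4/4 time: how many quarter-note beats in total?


Time signature 4/4: the bottom number 4 means the quarter note gets one count
The top number 4 means 4 quarter-note beats per measure
Total = 4 × 12 measures
= 48 quarter-note beats


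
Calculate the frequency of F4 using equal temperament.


f = 440 × 2^(n/12) where n = semitones from A4
F4: -4 semitones from A4
f = 440 × 2^(-4/12)
f = 349.23 Hz


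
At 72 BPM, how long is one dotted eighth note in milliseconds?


Solution.
One quarter-note beat = 60000 / BPM = 60000 / 72 ms
Dotted eighth note = 3/4 × quarter note
Duration = 3/4 × 60000 / 72 = 45000 / 72
= 625.0 ms


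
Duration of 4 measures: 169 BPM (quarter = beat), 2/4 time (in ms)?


Solution.
Quarter-note beat duration = 60000 / 169 ms
Beats per measure (2/4) = 2
One measure = 2 × 60000 / 169 = 120000 / 169 ms
4 measures = 4 × 120000 / 169 = 480000 / 169
= 2840.2 ms


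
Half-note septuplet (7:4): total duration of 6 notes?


Working:
Septuplet: 7 notes occupy the space of 4 half notes
Space = 4 × 2 = 8 beats
Each septuplet note = 8 / 7 = 8/7 beats
6 notes = 6 × 8/7 = 48/7
= 48/7 beats


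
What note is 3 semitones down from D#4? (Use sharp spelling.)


Step by step:
D#4: chromatic position 3 in octave 4 → absolute = 4×12 + 3 = 51
Transpose down 3: 51 - 3 = 48
48 = 4×12 + 0 → C in octave 4
Result = C4


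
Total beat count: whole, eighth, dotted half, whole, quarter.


Step by step:
Beat values:
  whole = 4 beats
  eighth = 0.5 beats
  dotted half = 3 beats
  whole = 4 beats
  quarter = 1 beat
Sum = 4 + 0.5 + 3 + 4 + 1
= 12.5 beats


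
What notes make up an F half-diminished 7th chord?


Let's work it out.
Half-diminished 7th chord = root + minor 3rd + diminished 5th + minor 7th
Seventh chords stack in thirds, so the letter names are F-A-C-E
Root: F
Minor 3rd above F: Ab
Diminished 5th above F: Cb
Minor 7th above F: Eb
Chord = F Ab Cb Eb


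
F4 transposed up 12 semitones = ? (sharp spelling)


F4: chromatic position 5 in octave 4 → absolute = 4×12 + 5 = 53
Transpose up 12: 53 + 12 = 65
65 = 5×12 + 5 → F in octave 5
Result = F5


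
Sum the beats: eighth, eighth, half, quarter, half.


Step by step:
Beat values:
  eighth = 0.5 beats
  eighth = 0.5 beats
  half = 2 beats
  quarter = 1 beat
  half = 2 beats
Sum = 0.5 + 0.5 + 2 + 1 + 2
= 6 beats


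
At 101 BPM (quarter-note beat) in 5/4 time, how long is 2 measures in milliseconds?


Reasoning:
Quarter-note beat duration = 60000 / 101 ms
Beats per measure (5/4) = 5
One measure = 5 × 60000 / 101 = 300000 / 101 ms
2 measures = 2 × 300000 / 101 = 600000 / 101
= 5940.6 ms


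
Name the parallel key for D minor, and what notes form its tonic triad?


Let's work it out.
Parallel keys share the same tonic but differ in mode
D minor → parallel is D major
Tonic triad of D major = D F# A
= D major; triad = D F# A


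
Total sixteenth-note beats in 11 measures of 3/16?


Solution.
Time signature 3/16: the bottom number 16 means the sixteenth note gets one count
The top number 3 means 3 sixteenth-note beats per measure
Total = 3 × 11 measures
= 33 sixteenth-note beats


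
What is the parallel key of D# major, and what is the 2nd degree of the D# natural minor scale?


Parallel keys share the same tonic but differ in mode
D# major → parallel is D# minor
D# natural minor scale: D# E# F# G# A# B C#
= D# minor; 2nd degree = E#


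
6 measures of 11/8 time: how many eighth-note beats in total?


Working:
Time signature 11/8: the bottom number 8 means the eighth note gets one count
The top number 11 means 11 eighth-note beats per measure
Total = 11 × 6 measures
= 66 eighth-note beats


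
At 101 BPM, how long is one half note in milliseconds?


Step by step:
One quarter-note beat = 60000 / BPM = 60000 / 101 ms
Half note = 2 × quarter note
Duration = 2 × 60000 / 101 = 120000 / 101
= 1188.1 ms


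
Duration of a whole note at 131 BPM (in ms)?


Solution.
One quarter-note beat = 60000 / BPM = 60000 / 131 ms
Whole note = 4 × quarter note
Duration = 4 × 60000 / 131 = 240000 / 131
= 1832.1 ms


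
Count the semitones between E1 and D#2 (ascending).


Absolute semitone position = octave×12 + chromatic position
E1: 1×12 + 4 = 16
D#2: 2×12 + 3 = 27
Difference = 27 - 16 = 11
= 11 semitones


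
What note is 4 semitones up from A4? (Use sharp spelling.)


A4: chromatic position 9 in octave 4 → absolute = 4×12 + 9 = 57
Transpose up 4: 57 + 4 = 61
61 = 5×12 + 1 → C# in octave 5
Result = C#5


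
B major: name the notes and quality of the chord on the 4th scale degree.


Step by step:
B major scale: B C# D# E F# G# A#
Diatonic triad on degree 4 stacks scale notes 4, 6, 1: E G# B
E→G# = 4 semitones; E→B = 7 semitones → major triad
= E G# B (major)


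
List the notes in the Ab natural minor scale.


Let's work it out.
Natural minor scale pattern: W-H-W-W-H-W-W (2-1-2-2-1-2-2 semitones)
Starting from Ab:
  Ab + 2 semitones → Bb
  Bb + 1 semitone → Cb
  Cb + 2 semitones → Db
  Db + 2 semitones → Eb
  Eb + 1 semitone → Fb
  Fb + 2 semitones → Gb
  Gb + 2 semitones → Ab
Scale = Ab Bb Cb Db Eb Fb Gb


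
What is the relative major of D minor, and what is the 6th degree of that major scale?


Solution.
The relative major shares the key signature and is a minor 3rd above the minor tonic
A minor 3rd above D is F
→ relative major of D minor is F major
F major scale: F G A Bb C D E
= F major; 6th degree = D


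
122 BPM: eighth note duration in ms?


Step by step:
One quarter-note beat = 60000 / BPM = 60000 / 122 ms
Eighth note = 1/2 × quarter note
Duration = 1/2 × 60000 / 122 = 30000 / 122
= 245.9 ms


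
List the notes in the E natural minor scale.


Step by step:
Natural minor scale pattern: W-H-W-W-H-W-W (2-1-2-2-1-2-2 semitones)
Starting from E:
  E + 2 semitones → F#
  F# + 1 semitone → G
  G + 2 semitones → A
  A + 2 semitones → B
  B + 1 semitone → C
  C + 2 semitones → D
  D + 2 semitones → E
Scale = E F# G A B C D


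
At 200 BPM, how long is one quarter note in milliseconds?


One quarter-note beat = 60000 / BPM = 60000 / 200 ms
Duration = 60000 / 200
= 300.0 ms


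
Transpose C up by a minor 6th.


minor 6th: 6 letter names, 8 semitones
Letter: C + 5 → A
Pitch: C + 8 semitones, spelled as an A → Ab
= Ab


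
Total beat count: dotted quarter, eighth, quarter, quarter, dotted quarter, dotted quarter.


Step by step:
Beat values:
  dotted quarter = 1.5 beats
  eighth = 0.5 beats
  quarter = 1 beat
  quarter = 1 beat
  dotted quarter = 1.5 beats
  dotted quarter = 1.5 beats
Sum = 1.5 + 0.5 + 1 + 1 + 1.5 + 1.5
= 7 beats


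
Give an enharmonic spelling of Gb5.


Solution.
Enharmonic notes sound the same pitch but are spelled with different letter names
Gb and F# name the same pitch class
= F#5


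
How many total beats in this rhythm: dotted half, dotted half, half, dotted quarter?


Beat values:
  dotted half = 3 beats
  dotted half = 3 beats
  half = 2 beats
  dotted quarter = 1.5 beats
Sum = 3 + 3 + 2 + 1.5
= 9.5 beats


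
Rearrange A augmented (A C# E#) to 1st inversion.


Root position: A C# E#
1st inversion: move root up an octave
Bass note: C#
Notes (bottom to top) = C# E# A


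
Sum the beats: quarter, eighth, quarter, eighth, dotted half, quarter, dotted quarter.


Solution.
Beat values:
  quarter = 1 beat
  eighth = 0.5 beats
  quarter = 1 beat
  eighth = 0.5 beats
  dotted half = 3 beats
  quarter = 1 beat
  dotted quarter = 1.5 beats
Sum = 1 + 0.5 + 1 + 0.5 + 3 + 1 + 1.5
= 8.5 beats


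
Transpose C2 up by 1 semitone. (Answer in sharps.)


C2: chromatic position 0 in octave 2 → absolute = 2×12 + 0 = 24
Transpose up 1: 24 + 1 = 25
25 = 2×12 + 1 → C# in octave 2
Result = C#2


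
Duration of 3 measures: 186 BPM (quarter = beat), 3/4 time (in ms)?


Quarter-note beat duration = 60000 / 186 ms
Beats per measure (3/4) = 3
One measure = 3 × 60000 / 186 = 180000 / 186 ms
3 measures = 3 × 180000 / 186 = 540000 / 186
= 2903.2 ms


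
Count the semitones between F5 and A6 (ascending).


Step by step:
Absolute semitone position = octave×12 + chromatic position
F5: 5×12 + 5 = 65
A6: 6×12 + 9 = 81
Difference = 81 - 65 = 16
= 16 semitones


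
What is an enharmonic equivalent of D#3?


Enharmonic notes sound the same pitch but are spelled with different letter names
D# and Eb name the same pitch class
= Eb3


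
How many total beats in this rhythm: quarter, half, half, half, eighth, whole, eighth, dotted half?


Step by step:
Beat values:
  quarter = 1 beat
  half = 2 beats
  half = 2 beats
  half = 2 beats
  eighth = 0.5 beats
  whole = 4 beats
  eighth = 0.5 beats
  dotted half = 3 beats
Sum = 1 + 2 + 2 + 2 + 0.5 + 4 + 0.5 + 3
= 15 beats


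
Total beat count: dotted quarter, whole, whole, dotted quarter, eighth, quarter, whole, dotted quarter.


Reasoning:
Beat values:
  dotted quarter = 1.5 beats
  whole = 4 beats
  whole = 4 beats
  dotted quarter = 1.5 beats
  eighth = 0.5 beats
  quarter = 1 beat
  whole = 4 beats
  dotted quarter = 1.5 beats
Sum = 1.5 + 4 + 4 + 1.5 + 0.5 + 1 + 4 + 1.5
= 18 beats


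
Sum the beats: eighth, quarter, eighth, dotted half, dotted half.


Beat values:
  eighth = 0.5 beats
  quarter = 1 beat
  eighth = 0.5 beats
  dotted half = 3 beats
  dotted half = 3 beats
Sum = 0.5 + 1 + 0.5 + 3 + 3
= 8 beats


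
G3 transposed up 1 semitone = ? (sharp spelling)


Step by step:
G3: chromatic position 7 in octave 3 → absolute = 3×12 + 7 = 43
Transpose up 1: 43 + 1 = 44
44 = 3×12 + 8 → G# in octave 3
Result = G#3


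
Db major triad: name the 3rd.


Working:
Major triad = root + major 3rd (4 semitones) + perfect 5th (7 semitones)
A triad on Db stacks thirds, so the chord tones use letter names D-F-A
Root: Db
Major 3rd above Db: F
Perfect 5th above Db: Ab
The 3rd = F


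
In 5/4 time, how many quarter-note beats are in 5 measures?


Working:
Time signature 5/4: the bottom number 4 means the quarter note gets one count
The top number 5 means 5 quarter-note beats per measure
Total = 5 × 5 measures
= 25 quarter-note beats


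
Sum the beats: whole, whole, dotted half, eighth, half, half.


Beat values:
  whole = 4 beats
  whole = 4 beats
  dotted half = 3 beats
  eighth = 0.5 beats
  half = 2 beats
  half = 2 beats
Sum = 4 + 4 + 3 + 0.5 + 2 + 2
= 15.5 beats


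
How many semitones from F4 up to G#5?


Reasoning:
Absolute semitone position = octave×12 + chromatic position
F4: 4×12 + 5 = 53
G#5: 5×12 + 8 = 68
Difference = 68 - 53 = 15
= 15 semitones


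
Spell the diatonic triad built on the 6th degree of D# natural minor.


D# natural minor scale: D# E# F# G# A# B C#
Diatonic triad on degree 6 stacks scale notes 6, 1, 3: B D# F#
B→D# = 4 semitones; B→F# = 7 semitones → major triad
= B D# F# (major)


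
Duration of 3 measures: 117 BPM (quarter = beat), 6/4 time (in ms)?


Solution.
Quarter-note beat duration = 60000 / 117 ms
Beats per measure (6/4) = 6
One measure = 6 × 60000 / 117 = 360000 / 117 ms
3 measures = 3 × 360000 / 117 = 1080000 / 117
= 9230.8 ms


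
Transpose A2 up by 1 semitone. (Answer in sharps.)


Let's work it out.
A2: chromatic position 9 in octave 2 → absolute = 2×12 + 9 = 33
Transpose up 1: 33 + 1 = 34
34 = 2×12 + 10 → A# in octave 2
Result = A#2


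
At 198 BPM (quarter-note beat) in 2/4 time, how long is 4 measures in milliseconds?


Let's work it out.
Quarter-note beat duration = 60000 / 198 ms
Beats per measure (2/4) = 2
One measure = 2 × 60000 / 198 = 120000 / 198 ms
4 measures = 4 × 120000 / 198 = 480000 / 198
= 2424.2 ms


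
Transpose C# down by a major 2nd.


major 2nd: 2 letter names, 2 semitones
Letter: C - 1 → B
Pitch: C# - 2 semitones, spelled as a B → B
= B


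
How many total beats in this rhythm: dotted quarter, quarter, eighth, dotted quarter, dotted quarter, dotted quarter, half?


Beat values:
  dotted quarter = 1.5 beats
  quarter = 1 beat
  eighth = 0.5 beats
  dotted quarter = 1.5 beats
  dotted quarter = 1.5 beats
  dotted quarter = 1.5 beats
  half = 2 beats
Sum = 1.5 + 1 + 0.5 + 1.5 + 1.5 + 1.5 + 2
= 9.5 beats


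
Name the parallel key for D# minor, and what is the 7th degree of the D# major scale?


Parallel keys share the same tonic but differ in mode
D# minor → parallel is D# major
D# major scale: D# E# F## G# A# B# C##
= D# major; 7th degree = C##


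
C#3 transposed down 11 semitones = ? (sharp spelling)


Reasoning:
C#3: chromatic position 1 in octave 3 → absolute = 3×12 + 1 = 37
Transpose down 11: 37 - 11 = 26
26 = 2×12 + 2 → D in octave 2
Result = D2


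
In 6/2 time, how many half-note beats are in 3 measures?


Reasoning:
Time signature 6/2: the bottom number 2 means the half note gets one count
The top number 6 means 6 half-note beats per measure
Total = 6 × 3 measures
= 18 half-note beats


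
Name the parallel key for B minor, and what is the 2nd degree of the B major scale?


Working:
Parallel keys share the same tonic but differ in mode
B minor → parallel is B major
B major scale: B C# D# E F# G# A#
= B major; 2nd degree = C#


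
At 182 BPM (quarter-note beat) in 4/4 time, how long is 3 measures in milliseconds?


Solution.
Quarter-note beat duration = 60000 / 182 ms
Beats per measure (4/4) = 4
One measure = 4 × 60000 / 182 = 240000 / 182 ms
3 measures = 3 × 240000 / 182 = 720000 / 182
= 3956.0 ms


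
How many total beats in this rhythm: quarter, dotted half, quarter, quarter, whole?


Working:
Beat values:
  quarter = 1 beat
  dotted half = 3 beats
  quarter = 1 beat
  quarter = 1 beat
  whole = 4 beats
Sum = 1 + 3 + 1 + 1 + 4
= 10 beats


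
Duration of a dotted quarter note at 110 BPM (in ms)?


Reasoning:
One quarter-note beat = 60000 / BPM = 60000 / 110 ms
Dotted quarter note = 3/2 × quarter note
Duration = 3/2 × 60000 / 110 = 90000 / 110
= 818.2 ms


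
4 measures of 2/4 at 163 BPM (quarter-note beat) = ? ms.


Let's work it out.
Quarter-note beat duration = 60000 / 163 ms
Beats per measure (2/4) = 2
One measure = 2 × 60000 / 163 = 120000 / 163 ms
4 measures = 4 × 120000 / 163 = 480000 / 163
= 2944.8 ms


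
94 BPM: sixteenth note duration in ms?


Reasoning:
One quarter-note beat = 60000 / BPM = 60000 / 94 ms
Sixteenth note = 1/4 × quarter note
Duration = 1/4 × 60000 / 94 = 15000 / 94
= 159.6 ms


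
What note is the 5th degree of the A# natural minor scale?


Reasoning:
Natural minor scale pattern: W-H-W-W-H-W-W (2-1-2-2-1-2-2 semitones)
Starting from A#:
  A# + 2 semitones → B#
  B# + 1 semitone → C#
  C# + 2 semitones → D#
  D# + 2 semitones → E#
  E# + 1 semitone → F#
  F# + 2 semitones → G#
  G# + 2 semitones → A#
Scale: A# B# C# D# E# F# G#
Degree 5 = E#


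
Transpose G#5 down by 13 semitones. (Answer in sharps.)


G#5: chromatic position 8 in octave 5 → absolute = 5×12 + 8 = 68
Transpose down 13: 68 - 13 = 55
55 = 4×12 + 7 → G in octave 4
Result = G4


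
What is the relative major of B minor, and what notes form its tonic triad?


The relative major shares the key signature and is a minor 3rd above the minor tonic
A minor 3rd above B is D
→ relative major of B minor is D major
Tonic triad of D major = root + major 3rd + perfect 5th = D F# A
= D major; triad = D F# A


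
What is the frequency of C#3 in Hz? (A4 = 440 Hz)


Reasoning:
f = 440 × 2^(n/12) where n = semitones from A4
C#3: -20 semitones from A4
f = 440 × 2^(-20/12)
f = 138.59 Hz


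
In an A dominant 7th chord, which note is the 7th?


Solution.
Dominant 7th chord = root + major 3rd + perfect 5th + minor 7th
Seventh chords stack in thirds, so the letter names are A-C-E-G
Root: A
Major 3rd above A: C#
Perfect 5th above A: E
Minor 7th above A: G
The 7th = G


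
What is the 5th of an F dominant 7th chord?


Working:
Dominant 7th chord = root + major 3rd + perfect 5th + minor 7th
Seventh chords stack in thirds, so the letter names are F-A-C-E
Root: F
Major 3rd above F: A
Perfect 5th above F: C
Minor 7th above F: Eb
The 5th = C


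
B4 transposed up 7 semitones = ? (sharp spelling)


Step by step:
B4: chromatic position 11 in octave 4 → absolute = 4×12 + 11 = 59
Transpose up 7: 59 + 7 = 66
66 = 5×12 + 6 → F# in octave 5
Result = F#5


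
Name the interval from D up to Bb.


Working:
Letter names: D → B spans 6 letter names → a 6th
Semitones: D → Bb = 8 half-steps
A 6th of 8 semitones is a minor 6th
= minor 6th


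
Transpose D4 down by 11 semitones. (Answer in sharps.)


Let's work it out.
D4: chromatic position 2 in octave 4 → absolute = 4×12 + 2 = 50
Transpose down 11: 50 - 11 = 39
39 = 3×12 + 3 → D# in octave 3
Result = D#3


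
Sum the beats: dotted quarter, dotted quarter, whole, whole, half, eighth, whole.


Beat values:
  dotted quarter = 1.5 beats
  dotted quarter = 1.5 beats
  whole = 4 beats
  whole = 4 beats
  half = 2 beats
  eighth = 0.5 beats
  whole = 4 beats
Sum = 1.5 + 1.5 + 4 + 4 + 2 + 0.5 + 4
= 17.5 beats


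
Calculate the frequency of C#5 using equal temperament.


f = 440 × 2^(n/12) where n = semitones from A4
C#5: 4 semitones from A4
f = 440 × 2^(4/12)
f = 554.37 Hz


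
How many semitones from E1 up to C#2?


Reasoning:
Absolute semitone position = octave×12 + chromatic position
E1: 1×12 + 4 = 16
C#2: 2×12 + 1 = 25
Difference = 25 - 16 = 9
= 9 semitones


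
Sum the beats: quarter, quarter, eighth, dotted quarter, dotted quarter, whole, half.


Step by step:
Beat values:
  quarter = 1 beat
  quarter = 1 beat
  eighth = 0.5 beats
  dotted quarter = 1.5 beats
  dotted quarter = 1.5 beats
  whole = 4 beats
  half = 2 beats
Sum = 1 + 1 + 0.5 + 1.5 + 1.5 + 4 + 2
= 11.5 beats


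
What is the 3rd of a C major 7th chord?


Major 7th chord = root + major 3rd + perfect 5th + major 7th
Seventh chords stack in thirds, so the letter names are C-E-G-B
Root: C
Major 3rd above C: E
Perfect 5th above C: G
Major 7th above C: B
The 3rd = E


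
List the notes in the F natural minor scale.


Step by step:
Natural minor scale pattern: W-H-W-W-H-W-W (2-1-2-2-1-2-2 semitones)
Starting from F:
  F + 2 semitones → G
  G + 1 semitone → Ab
  Ab + 2 semitones → Bb
  Bb + 2 semitones → C
  C + 1 semitone → Db
  Db + 2 semitones → Eb
  Eb + 2 semitones → F
Scale = F G Ab Bb C Db Eb


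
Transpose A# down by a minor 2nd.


Reasoning:
minor 2nd: 2 letter names, 1 semitones
Letter: A - 1 → G
Pitch: A# - 1 semitones, spelled as a G → G##
= G##


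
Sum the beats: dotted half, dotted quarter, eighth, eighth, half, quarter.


Beat values:
  dotted half = 3 beats
  dotted quarter = 1.5 beats
  eighth = 0.5 beats
  eighth = 0.5 beats
  half = 2 beats
  quarter = 1 beat
Sum = 3 + 1.5 + 0.5 + 0.5 + 2 + 1
= 8.5 beats


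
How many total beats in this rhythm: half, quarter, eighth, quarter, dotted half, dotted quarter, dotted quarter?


Beat values:
  half = 2 beats
  quarter = 1 beat
  eighth = 0.5 beats
  quarter = 1 beat
  dotted half = 3 beats
  dotted quarter = 1.5 beats
  dotted quarter = 1.5 beats
Sum = 2 + 1 + 0.5 + 1 + 3 + 1.5 + 1.5
= 10.5 beats


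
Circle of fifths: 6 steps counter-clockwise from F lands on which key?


Solution.
Each counter-clockwise step moves down a perfect 5th (= up a perfect 4th)
From F: F → Bb → Eb → Ab → Db → F#/Gb → B
= B


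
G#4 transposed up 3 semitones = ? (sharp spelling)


Solution.
G#4: chromatic position 8 in octave 4 → absolute = 4×12 + 8 = 56
Transpose up 3: 56 + 3 = 59
59 = 4×12 + 11 → B in octave 4
Result = B4


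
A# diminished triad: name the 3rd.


Solution.
Diminished triad = root + minor 3rd (3 semitones) + diminished 5th (6 semitones)
A triad on A# stacks thirds, so the chord tones use letter names A-C-E
Root: A#
Minor 3rd above A#: C#
Diminished 5th above A#: E
The 3rd = C#


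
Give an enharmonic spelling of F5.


Step by step:
Enharmonic notes sound the same pitch but are spelled with different letter names
F and Gbb name the same pitch class
= Gbb5


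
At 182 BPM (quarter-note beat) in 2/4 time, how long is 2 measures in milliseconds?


Solution.
Quarter-note beat duration = 60000 / 182 ms
Beats per measure (2/4) = 2
One measure = 2 × 60000 / 182 = 120000 / 182 ms
2 measures = 2 × 120000 / 182 = 240000 / 182
= 1318.7 ms


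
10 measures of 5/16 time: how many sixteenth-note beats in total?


Working:
Time signature 5/16: the bottom number 16 means the sixteenth note gets one count
The top number 5 means 5 sixteenth-note beats per measure
Total = 5 × 10 measures
= 50 sixteenth-note beats


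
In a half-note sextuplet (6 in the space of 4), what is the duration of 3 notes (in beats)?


Solution.
Sextuplet: 6 notes occupy the space of 4 half notes
Space = 4 × 2 = 8 beats
Each sextuplet note = 8 / 6 = 4/3 beats
3 notes = 3 × 4/3 = 4
= 4 beats


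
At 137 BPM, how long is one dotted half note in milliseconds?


One quarter-note beat = 60000 / BPM = 60000 / 137 ms
Dotted half note = 3 × quarter note
Duration = 3 × 60000 / 137 = 180000 / 137
= 1313.9 ms


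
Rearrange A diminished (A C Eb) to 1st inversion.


Solution.
Root position: A C Eb
1st inversion: move root up an octave
Bass note: C
Notes (bottom to top) = C Eb A


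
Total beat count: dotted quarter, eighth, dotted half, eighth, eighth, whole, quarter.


Beat values:
  dotted quarter = 1.5 beats
  eighth = 0.5 beats
  dotted half = 3 beats
  eighth = 0.5 beats
  eighth = 0.5 beats
  whole = 4 beats
  quarter = 1 beat
Sum = 1.5 + 0.5 + 3 + 0.5 + 0.5 + 4 + 1
= 11 beats


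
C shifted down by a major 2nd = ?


major 2nd: 2 letter names, 2 semitones
Letter: C - 1 → B
Pitch: C - 2 semitones, spelled as a B → Bb
= Bb


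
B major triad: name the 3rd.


Major triad = root + major 3rd (4 semitones) + perfect 5th (7 semitones)
A triad on B stacks thirds, so the chord tones use letter names B-D-F
Root: B
Major 3rd above B: D#
Perfect 5th above B: F#
The 3rd = D#


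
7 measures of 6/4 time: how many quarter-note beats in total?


Let's work it out.
Time signature 6/4: the bottom number 4 means the quarter note gets one count
The top number 6 means 6 quarter-note beats per measure
Total = 6 × 7 measures
= 42 quarter-note beats


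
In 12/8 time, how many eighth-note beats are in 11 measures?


Working:
Time signature 12/8: the bottom number 8 means the eighth note gets one count
The top number 12 means 12 eighth-note beats per measure
Total = 12 × 11 measures
= 132 eighth-note beats


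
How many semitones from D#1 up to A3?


Let's work it out.
Absolute semitone position = octave×12 + chromatic position
D#1: 1×12 + 3 = 15
A3: 3×12 + 9 = 45
Difference = 45 - 15 = 30
= 30 semitones


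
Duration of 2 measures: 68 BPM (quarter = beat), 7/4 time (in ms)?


Reasoning:
Quarter-note beat duration = 60000 / 68 ms
Beats per measure (7/4) = 7
One measure = 7 × 60000 / 68 = 420000 / 68 ms
2 measures = 2 × 420000 / 68 = 840000 / 68
= 12352.9 ms


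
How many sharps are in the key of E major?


Sharp major keys follow the circle of fifths: C(0), G(1), D(2), A(3), E(4), B(5), F#(6), C#(7)
E major has 4 sharps
Order of sharps: F# C# G# D# A# E# B# → first 4: F#, C#, G#, D#
= 4 sharps


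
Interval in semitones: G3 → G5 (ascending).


Step by step:
Absolute semitone position = octave×12 + chromatic position
G3: 3×12 + 7 = 43
G5: 5×12 + 7 = 67
Difference = 67 - 43 = 24
= 24 semitones


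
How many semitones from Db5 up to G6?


Working:
Absolute semitone position = octave×12 + chromatic position
Db5: 5×12 + 1 = 61
G6: 6×12 + 7 = 79
Difference = 79 - 61 = 18
= 18 semitones


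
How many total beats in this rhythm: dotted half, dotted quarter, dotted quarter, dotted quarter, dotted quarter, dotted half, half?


Working:
Beat values:
  dotted half = 3 beats
  dotted quarter = 1.5 beats
  dotted quarter = 1.5 beats
  dotted quarter = 1.5 beats
  dotted quarter = 1.5 beats
  dotted half = 3 beats
  half = 2 beats
Sum = 3 + 1.5 + 1.5 + 1.5 + 1.5 + 3 + 2
= 14 beats


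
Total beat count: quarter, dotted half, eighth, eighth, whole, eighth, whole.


Reasoning:
Beat values:
  quarter = 1 beat
  dotted half = 3 beats
  eighth = 0.5 beats
  eighth = 0.5 beats
  whole = 4 beats
  eighth = 0.5 beats
  whole = 4 beats
Sum = 1 + 3 + 0.5 + 0.5 + 4 + 0.5 + 4
= 13.5 beats


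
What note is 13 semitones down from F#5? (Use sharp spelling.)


Step by step:
F#5: chromatic position 6 in octave 5 → absolute = 5×12 + 6 = 66
Transpose down 13: 66 - 13 = 53
53 = 4×12 + 5 → F in octave 4
Result = F4


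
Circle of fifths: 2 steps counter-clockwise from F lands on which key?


Reasoning:
Each counter-clockwise step moves down a perfect 5th (= up a perfect 4th)
From F: F → Bb → Eb
= Eb


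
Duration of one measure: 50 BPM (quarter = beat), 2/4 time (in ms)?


Step by step:
Quarter-note beat duration = 60000 / 50 ms
Beats per measure (2/4) = 2
One measure = 2 × 60000 / 50 = 120000 / 50 ms
= 2400.0 ms


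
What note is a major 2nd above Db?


Let's work it out.
A 2nd spans 2 letter names, so from D we land on E
A major 2nd = 2 semitones above Db
Spell E at that pitch: Eb
= Eb


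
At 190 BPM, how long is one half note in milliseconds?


Reasoning:
One quarter-note beat = 60000 / BPM = 60000 / 190 ms
Half note = 2 × quarter note
Duration = 2 × 60000 / 190 = 120000 / 190
= 631.6 ms


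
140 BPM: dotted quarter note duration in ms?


Let's work it out.
One quarter-note beat = 60000 / BPM = 60000 / 140 ms
Dotted quarter note = 3/2 × quarter note
Duration = 3/2 × 60000 / 140 = 90000 / 140
= 642.9 ms


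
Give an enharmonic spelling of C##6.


Let's work it out.
Enharmonic notes sound the same pitch but are spelled with different letter names
C## and D name the same pitch class
= D6


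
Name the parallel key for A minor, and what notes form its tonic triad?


Reasoning:
Parallel keys share the same tonic but differ in mode
A minor → parallel is A major
Tonic triad of A major = A C# E
= A major; triad = A C# E


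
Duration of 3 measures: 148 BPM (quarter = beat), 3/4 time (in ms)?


Quarter-note beat duration = 60000 / 148 ms
Beats per measure (3/4) = 3
One measure = 3 × 60000 / 148 = 180000 / 148 ms
3 measures = 3 × 180000 / 148 = 540000 / 148
= 3648.6 ms


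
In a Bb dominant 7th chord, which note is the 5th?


Step by step:
Dominant 7th chord = root + major 3rd + perfect 5th + minor 7th
Seventh chords stack in thirds, so the letter names are B-D-F-A
Root: Bb
Major 3rd above Bb: D
Perfect 5th above Bb: F
Minor 7th above Bb: Ab
The 5th = F


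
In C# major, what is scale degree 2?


Solution.
Major scale pattern: W-W-H-W-W-W-H (2-2-1-2-2-2-1 semitones)
Starting from C#:
  C# + 2 semitones → D#
  D# + 2 semitones → E#
  E# + 1 semitone → F#
  F# + 2 semitones → G#
  G# + 2 semitones → A#
  A# + 2 semitones → B#
  B# + 1 semitone → C#
Scale: C# D# E# F# G# A# B#
Degree 2 = D#


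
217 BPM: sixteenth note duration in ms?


One quarter-note beat = 60000 / BPM = 60000 / 217 ms
Sixteenth note = 1/4 × quarter note
Duration = 1/4 × 60000 / 217 = 15000 / 217
= 69.1 ms


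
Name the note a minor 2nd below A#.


A 2nd spans 2 letter names, so from A we land on G
A minor 2nd = 1 semitone below A#
Spell G at that pitch: G##
= G##


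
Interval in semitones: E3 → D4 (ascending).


Reasoning:
Absolute semitone position = octave×12 + chromatic position
E3: 3×12 + 4 = 40
D4: 4×12 + 2 = 50
Difference = 50 - 40 = 10
= 10 semitones


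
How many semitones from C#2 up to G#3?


Let's work it out.
Absolute semitone position = octave×12 + chromatic position
C#2: 2×12 + 1 = 25
G#3: 3×12 + 8 = 44
Difference = 44 - 25 = 19
= 19 semitones


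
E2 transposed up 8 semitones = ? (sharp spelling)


E2: chromatic position 4 in octave 2 → absolute = 2×12 + 4 = 28
Transpose up 8: 28 + 8 = 36
36 = 3×12 + 0 → C in octave 3
Result = C3


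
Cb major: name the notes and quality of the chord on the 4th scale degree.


Solution.
Cb major scale: Cb Db Eb Fb Gb Ab Bb
Diatonic triad on degree 4 stacks scale notes 4, 6, 1: Fb Ab Cb
Fb→Ab = 4 semitones; Fb→Cb = 7 semitones → major triad
= Fb Ab Cb (major)


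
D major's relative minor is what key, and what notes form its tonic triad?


Solution.
The relative minor shares the major's key signature and starts on its 6th degree
6th degree = a major 6th above the tonic; a major 6th above D is B
→ relative minor of D major is B minor
Tonic triad of B minor = root + minor 3rd + perfect 5th = B D F#
= B minor; triad = B D F#


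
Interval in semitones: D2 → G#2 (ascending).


Working:
Absolute semitone position = octave×12 + chromatic position
D2: 2×12 + 2 = 26
G#2: 2×12 + 8 = 32
Difference = 32 - 26 = 6
= 6 semitones


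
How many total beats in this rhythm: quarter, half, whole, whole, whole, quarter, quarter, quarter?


Working:
Beat values:
  quarter = 1 beat
  half = 2 beats
  whole = 4 beats
  whole = 4 beats
  whole = 4 beats
  quarter = 1 beat
  quarter = 1 beat
  quarter = 1 beat
Sum = 1 + 2 + 4 + 4 + 4 + 1 + 1 + 1
= 18 beats


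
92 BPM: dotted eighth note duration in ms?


Solution.
One quarter-note beat = 60000 / BPM = 60000 / 92 ms
Dotted eighth note = 3/4 × quarter note
Duration = 3/4 × 60000 / 92 = 45000 / 92
= 489.1 ms


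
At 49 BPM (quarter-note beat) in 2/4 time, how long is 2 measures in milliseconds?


Quarter-note beat duration = 60000 / 49 ms
Beats per measure (2/4) = 2
One measure = 2 × 60000 / 49 = 120000 / 49 ms
2 measures = 2 × 120000 / 49 = 240000 / 49
= 4898.0 ms


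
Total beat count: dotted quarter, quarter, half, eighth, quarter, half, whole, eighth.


Reasoning:
Beat values:
  dotted quarter = 1.5 beats
  quarter = 1 beat
  half = 2 beats
  eighth = 0.5 beats
  quarter = 1 beat
  half = 2 beats
  whole = 4 beats
  eighth = 0.5 beats
Sum = 1.5 + 1 + 2 + 0.5 + 1 + 2 + 4 + 0.5
= 12.5 beats


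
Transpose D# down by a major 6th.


Let's work it out.
major 6th: 6 letter names, 9 semitones
Letter: D - 5 → F
Pitch: D# - 9 semitones, spelled as an F → F#
= F#


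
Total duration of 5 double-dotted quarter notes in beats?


Reasoning:
Base quarter note = 1 beat
Dot 1 adds half the previous value: +1/2
Dot 2 adds half the previous value: +1/4
One double-dotted quarter = 1 + 1/2 + 1/4 = 7/4
5 of them = 5 × 7/4 = 35/4
= 35/4 beats


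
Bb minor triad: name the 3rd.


Minor triad = root + minor 3rd (3 semitones) + perfect 5th (7 semitones)
A triad on Bb stacks thirds, so the chord tones use letter names B-D-F
Root: Bb
Minor 3rd above Bb: Db
Perfect 5th above Bb: F
The 3rd = Db


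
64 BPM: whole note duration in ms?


Step by step:
One quarter-note beat = 60000 / BPM = 60000 / 64 ms
Whole note = 4 × quarter note
Duration = 4 × 60000 / 64 = 240000 / 64
= 3750.0 ms


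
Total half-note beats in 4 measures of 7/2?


Working:
Time signature 7/2: the bottom number 2 means the half note gets one count
The top number 7 means 7 half-note beats per measure
Total = 7 × 4 measures
= 28 half-note beats


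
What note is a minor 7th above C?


A 7th spans 7 letter names, so from C we land on B
A minor 7th = 10 semitones above C
Spell B at that pitch: Bb
= Bb


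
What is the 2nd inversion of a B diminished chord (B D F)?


Root position: B D F
2nd inversion: move root and 3rd up an octave
Bass note: F
Notes (bottom to top) = F B D


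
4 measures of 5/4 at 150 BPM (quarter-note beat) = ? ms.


Quarter-note beat duration = 60000 / 150 ms
Beats per measure (5/4) = 5
One measure = 5 × 60000 / 150 = 300000 / 150 ms
4 measures = 4 × 300000 / 150 = 1200000 / 150
= 8000.0 ms


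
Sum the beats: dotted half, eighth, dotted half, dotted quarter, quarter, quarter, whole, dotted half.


Working:
Beat values:
  dotted half = 3 beats
  eighth = 0.5 beats
  dotted half = 3 beats
  dotted quarter = 1.5 beats
  quarter = 1 beat
  quarter = 1 beat
  whole = 4 beats
  dotted half = 3 beats
Sum = 3 + 0.5 + 3 + 1.5 + 1 + 1 + 4 + 3
= 17 beats


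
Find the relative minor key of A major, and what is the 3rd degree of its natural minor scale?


Reasoning:
The relative minor shares the major's key signature and starts on its 6th degree
6th degree = a major 6th above the tonic; a major 6th above A is F#
→ relative minor of A major is F# minor
F# natural minor scale: F# G# A B C# D E
= F# minor; 3rd degree = A


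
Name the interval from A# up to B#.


Step by step:
Letter names: A → B spans 2 letter names → a 2nd
Semitones: A# → B# = 2 half-steps
A 2nd of 2 semitones is a major 2nd
= major 2nd


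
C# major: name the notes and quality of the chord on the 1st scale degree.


Step by step:
C# major scale: C# D# E# F# G# A# B#
Diatonic triad on degree 1 stacks scale notes 1, 3, 5: C# E# G#
C#→E# = 4 semitones; C#→G# = 7 semitones → major triad
= C# E# G# (major)


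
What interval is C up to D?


Let's work it out.
Letter names: C → D spans 2 letter names → a 2nd
Semitones: C → D = 2 half-steps
A 2nd of 2 semitones is a major 2nd
= major 2nd


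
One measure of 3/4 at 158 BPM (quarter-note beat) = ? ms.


Solution.
Quarter-note beat duration = 60000 / 158 ms
Beats per measure (3/4) = 3
One measure = 3 × 60000 / 158 = 180000 / 158 ms
= 1139.2 ms


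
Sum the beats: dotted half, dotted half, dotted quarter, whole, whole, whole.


Step by step:
Beat values:
  dotted half = 3 beats
  dotted half = 3 beats
  dotted quarter = 1.5 beats
  whole = 4 beats
  whole = 4 beats
  whole = 4 beats
Sum = 3 + 3 + 1.5 + 4 + 4 + 4
= 19.5 beats


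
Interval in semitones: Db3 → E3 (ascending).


Absolute semitone position = octave×12 + chromatic position
Db3: 3×12 + 1 = 37
E3: 3×12 + 4 = 40
Difference = 40 - 37 = 3
= 3 semitones


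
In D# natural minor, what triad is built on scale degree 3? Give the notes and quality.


D# natural minor scale: D# E# F# G# A# B C#
Diatonic triad on degree 3 stacks scale notes 3, 5, 7: F# A# C#
F#→A# = 4 semitones; F#→C# = 7 semitones → major triad
= F# A# C# (major)


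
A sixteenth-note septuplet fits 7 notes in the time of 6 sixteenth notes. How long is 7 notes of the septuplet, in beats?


Let's work it out.
Septuplet: 7 notes occupy the space of 6 sixteenth notes
Space = 6 × 1/4 = 3/2 beats
Each septuplet note = 3/2 / 7 = 3/14 beats
7 notes = 7 × 3/14 = 3/2
= 3/2 beats


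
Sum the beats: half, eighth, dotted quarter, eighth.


Let's work it out.
Beat values:
  half = 2 beats
  eighth = 0.5 beats
  dotted quarter = 1.5 beats
  eighth = 0.5 beats
Sum = 2 + 0.5 + 1.5 + 0.5
= 4.5 beats


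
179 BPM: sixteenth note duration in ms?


Working:
One quarter-note beat = 60000 / BPM = 60000 / 179 ms
Sixteenth note = 1/4 × quarter note
Duration = 1/4 × 60000 / 179 = 15000 / 179
= 83.8 ms


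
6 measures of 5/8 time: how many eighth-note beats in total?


Working:
Time signature 5/8: the bottom number 8 means the eighth note gets one count
The top number 5 means 5 eighth-note beats per measure
Total = 5 × 6 measures
= 30 eighth-note beats


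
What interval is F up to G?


Step by step:
Letter names: F → G spans 2 letter names → a 2nd
Semitones: F → G = 2 half-steps
A 2nd of 2 semitones is a major 2nd
= major 2nd


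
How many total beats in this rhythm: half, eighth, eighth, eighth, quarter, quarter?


Step by step:
Beat values:
  half = 2 beats
  eighth = 0.5 beats
  eighth = 0.5 beats
  eighth = 0.5 beats
  quarter = 1 beat
  quarter = 1 beat
Sum = 2 + 0.5 + 0.5 + 0.5 + 1 + 1
= 5.5 beats


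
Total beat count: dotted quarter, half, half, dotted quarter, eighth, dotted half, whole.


Beat values:
  dotted quarter = 1.5 beats
  half = 2 beats
  half = 2 beats
  dotted quarter = 1.5 beats
  eighth = 0.5 beats
  dotted half = 3 beats
  whole = 4 beats
Sum = 1.5 + 2 + 2 + 1.5 + 0.5 + 3 + 4
= 14.5 beats


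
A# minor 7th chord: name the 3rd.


Solution.
Minor 7th chord = root + minor 3rd + perfect 5th + minor 7th
Seventh chords stack in thirds, so the letter names are A-C-E-G
Root: A#
Minor 3rd above A#: C#
Perfect 5th above A#: E#
Minor 7th above A#: G#
The 3rd = C#


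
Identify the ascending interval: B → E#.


Letter names: B → E spans 4 letter names → a 4th
Semitones: B → E# = 6 half-steps
A 4th of 6 semitones is an augmented 4th
= augmented 4th


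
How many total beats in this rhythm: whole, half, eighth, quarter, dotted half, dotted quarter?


Step by step:
Beat values:
  whole = 4 beats
  half = 2 beats
  eighth = 0.5 beats
  quarter = 1 beat
  dotted half = 3 beats
  dotted quarter = 1.5 beats
Sum = 4 + 2 + 0.5 + 1 + 3 + 1.5
= 12 beats


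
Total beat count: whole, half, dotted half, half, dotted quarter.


Working:
Beat values:
  whole = 4 beats
  half = 2 beats
  dotted half = 3 beats
  half = 2 beats
  dotted quarter = 1.5 beats
Sum = 4 + 2 + 3 + 2 + 1.5
= 12.5 beats


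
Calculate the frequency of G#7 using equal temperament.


f = 440 × 2^(n/12) where n = semitones from A4
G#7: 35 semitones from A4
f = 440 × 2^(35/12)
f = 3322.44 Hz


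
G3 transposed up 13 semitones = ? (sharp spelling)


Solution.
G3: chromatic position 7 in octave 3 → absolute = 3×12 + 7 = 43
Transpose up 13: 43 + 13 = 56
56 = 4×12 + 8 → G# in octave 4
Result = G#4


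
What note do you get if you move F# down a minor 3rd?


Reasoning:
minor 3rd: 3 letter names, 3 semitones
Letter: F - 2 → D
Pitch: F# - 3 semitones, spelled as a D → D#
= D#


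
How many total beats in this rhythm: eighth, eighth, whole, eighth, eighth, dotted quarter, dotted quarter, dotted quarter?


Solution.
Beat values:
  eighth = 0.5 beats
  eighth = 0.5 beats
  whole = 4 beats
  eighth = 0.5 beats
  eighth = 0.5 beats
  dotted quarter = 1.5 beats
  dotted quarter = 1.5 beats
  dotted quarter = 1.5 beats
Sum = 0.5 + 0.5 + 4 + 0.5 + 0.5 + 1.5 + 1.5 + 1.5
= 10.5 beats


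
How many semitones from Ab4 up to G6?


Absolute semitone position = octave×12 + chromatic position
Ab4: 4×12 + 8 = 56
G6: 6×12 + 7 = 79
Difference = 79 - 56 = 23
= 23 semitones


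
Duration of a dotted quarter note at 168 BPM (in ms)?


Step by step:
One quarter-note beat = 60000 / BPM = 60000 / 168 ms
Dotted quarter note = 3/2 × quarter note
Duration = 3/2 × 60000 / 168 = 90000 / 168
= 535.7 ms
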